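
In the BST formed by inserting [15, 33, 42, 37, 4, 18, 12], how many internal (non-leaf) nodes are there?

Tree built from: [15, 33, 42, 37, 4, 18, 12]
Tree (level-order array): [15, 4, 33, None, 12, 18, 42, None, None, None, None, 37]
Rule: An internal node has at least one child.
Per-node child counts:
  node 15: 2 child(ren)
  node 4: 1 child(ren)
  node 12: 0 child(ren)
  node 33: 2 child(ren)
  node 18: 0 child(ren)
  node 42: 1 child(ren)
  node 37: 0 child(ren)
Matching nodes: [15, 4, 33, 42]
Count of internal (non-leaf) nodes: 4


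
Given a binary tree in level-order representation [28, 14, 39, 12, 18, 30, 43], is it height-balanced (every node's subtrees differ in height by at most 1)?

Tree (level-order array): [28, 14, 39, 12, 18, 30, 43]
Definition: a tree is height-balanced if, at every node, |h(left) - h(right)| <= 1 (empty subtree has height -1).
Bottom-up per-node check:
  node 12: h_left=-1, h_right=-1, diff=0 [OK], height=0
  node 18: h_left=-1, h_right=-1, diff=0 [OK], height=0
  node 14: h_left=0, h_right=0, diff=0 [OK], height=1
  node 30: h_left=-1, h_right=-1, diff=0 [OK], height=0
  node 43: h_left=-1, h_right=-1, diff=0 [OK], height=0
  node 39: h_left=0, h_right=0, diff=0 [OK], height=1
  node 28: h_left=1, h_right=1, diff=0 [OK], height=2
All nodes satisfy the balance condition.
Result: Balanced


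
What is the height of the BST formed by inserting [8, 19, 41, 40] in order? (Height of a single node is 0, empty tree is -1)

Insertion order: [8, 19, 41, 40]
Tree (level-order array): [8, None, 19, None, 41, 40]
Compute height bottom-up (empty subtree = -1):
  height(40) = 1 + max(-1, -1) = 0
  height(41) = 1 + max(0, -1) = 1
  height(19) = 1 + max(-1, 1) = 2
  height(8) = 1 + max(-1, 2) = 3
Height = 3


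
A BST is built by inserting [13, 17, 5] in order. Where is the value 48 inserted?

Starting tree (level order): [13, 5, 17]
Insertion path: 13 -> 17
Result: insert 48 as right child of 17
Final tree (level order): [13, 5, 17, None, None, None, 48]


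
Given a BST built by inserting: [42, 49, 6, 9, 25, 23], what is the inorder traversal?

Tree insertion order: [42, 49, 6, 9, 25, 23]
Tree (level-order array): [42, 6, 49, None, 9, None, None, None, 25, 23]
Inorder traversal: [6, 9, 23, 25, 42, 49]


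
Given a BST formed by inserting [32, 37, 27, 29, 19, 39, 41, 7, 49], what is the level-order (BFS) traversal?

Tree insertion order: [32, 37, 27, 29, 19, 39, 41, 7, 49]
Tree (level-order array): [32, 27, 37, 19, 29, None, 39, 7, None, None, None, None, 41, None, None, None, 49]
BFS from the root, enqueuing left then right child of each popped node:
  queue [32] -> pop 32, enqueue [27, 37], visited so far: [32]
  queue [27, 37] -> pop 27, enqueue [19, 29], visited so far: [32, 27]
  queue [37, 19, 29] -> pop 37, enqueue [39], visited so far: [32, 27, 37]
  queue [19, 29, 39] -> pop 19, enqueue [7], visited so far: [32, 27, 37, 19]
  queue [29, 39, 7] -> pop 29, enqueue [none], visited so far: [32, 27, 37, 19, 29]
  queue [39, 7] -> pop 39, enqueue [41], visited so far: [32, 27, 37, 19, 29, 39]
  queue [7, 41] -> pop 7, enqueue [none], visited so far: [32, 27, 37, 19, 29, 39, 7]
  queue [41] -> pop 41, enqueue [49], visited so far: [32, 27, 37, 19, 29, 39, 7, 41]
  queue [49] -> pop 49, enqueue [none], visited so far: [32, 27, 37, 19, 29, 39, 7, 41, 49]
Result: [32, 27, 37, 19, 29, 39, 7, 41, 49]


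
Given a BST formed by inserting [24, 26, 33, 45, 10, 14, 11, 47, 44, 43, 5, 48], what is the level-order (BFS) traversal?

Tree insertion order: [24, 26, 33, 45, 10, 14, 11, 47, 44, 43, 5, 48]
Tree (level-order array): [24, 10, 26, 5, 14, None, 33, None, None, 11, None, None, 45, None, None, 44, 47, 43, None, None, 48]
BFS from the root, enqueuing left then right child of each popped node:
  queue [24] -> pop 24, enqueue [10, 26], visited so far: [24]
  queue [10, 26] -> pop 10, enqueue [5, 14], visited so far: [24, 10]
  queue [26, 5, 14] -> pop 26, enqueue [33], visited so far: [24, 10, 26]
  queue [5, 14, 33] -> pop 5, enqueue [none], visited so far: [24, 10, 26, 5]
  queue [14, 33] -> pop 14, enqueue [11], visited so far: [24, 10, 26, 5, 14]
  queue [33, 11] -> pop 33, enqueue [45], visited so far: [24, 10, 26, 5, 14, 33]
  queue [11, 45] -> pop 11, enqueue [none], visited so far: [24, 10, 26, 5, 14, 33, 11]
  queue [45] -> pop 45, enqueue [44, 47], visited so far: [24, 10, 26, 5, 14, 33, 11, 45]
  queue [44, 47] -> pop 44, enqueue [43], visited so far: [24, 10, 26, 5, 14, 33, 11, 45, 44]
  queue [47, 43] -> pop 47, enqueue [48], visited so far: [24, 10, 26, 5, 14, 33, 11, 45, 44, 47]
  queue [43, 48] -> pop 43, enqueue [none], visited so far: [24, 10, 26, 5, 14, 33, 11, 45, 44, 47, 43]
  queue [48] -> pop 48, enqueue [none], visited so far: [24, 10, 26, 5, 14, 33, 11, 45, 44, 47, 43, 48]
Result: [24, 10, 26, 5, 14, 33, 11, 45, 44, 47, 43, 48]


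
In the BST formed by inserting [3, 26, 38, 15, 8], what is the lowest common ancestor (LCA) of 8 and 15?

Tree insertion order: [3, 26, 38, 15, 8]
Tree (level-order array): [3, None, 26, 15, 38, 8]
In a BST, the LCA of p=8, q=15 is the first node v on the
root-to-leaf path with p <= v <= q (go left if both < v, right if both > v).
Walk from root:
  at 3: both 8 and 15 > 3, go right
  at 26: both 8 and 15 < 26, go left
  at 15: 8 <= 15 <= 15, this is the LCA
LCA = 15


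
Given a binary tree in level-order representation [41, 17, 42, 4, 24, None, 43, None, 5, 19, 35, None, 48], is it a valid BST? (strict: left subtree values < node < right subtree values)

Level-order array: [41, 17, 42, 4, 24, None, 43, None, 5, 19, 35, None, 48]
Validate using subtree bounds (lo, hi): at each node, require lo < value < hi,
then recurse left with hi=value and right with lo=value.
Preorder trace (stopping at first violation):
  at node 41 with bounds (-inf, +inf): OK
  at node 17 with bounds (-inf, 41): OK
  at node 4 with bounds (-inf, 17): OK
  at node 5 with bounds (4, 17): OK
  at node 24 with bounds (17, 41): OK
  at node 19 with bounds (17, 24): OK
  at node 35 with bounds (24, 41): OK
  at node 42 with bounds (41, +inf): OK
  at node 43 with bounds (42, +inf): OK
  at node 48 with bounds (43, +inf): OK
No violation found at any node.
Result: Valid BST


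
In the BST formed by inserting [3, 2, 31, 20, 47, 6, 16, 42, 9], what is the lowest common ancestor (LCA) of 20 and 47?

Tree insertion order: [3, 2, 31, 20, 47, 6, 16, 42, 9]
Tree (level-order array): [3, 2, 31, None, None, 20, 47, 6, None, 42, None, None, 16, None, None, 9]
In a BST, the LCA of p=20, q=47 is the first node v on the
root-to-leaf path with p <= v <= q (go left if both < v, right if both > v).
Walk from root:
  at 3: both 20 and 47 > 3, go right
  at 31: 20 <= 31 <= 47, this is the LCA
LCA = 31


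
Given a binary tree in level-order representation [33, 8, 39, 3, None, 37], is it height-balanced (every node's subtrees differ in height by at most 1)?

Tree (level-order array): [33, 8, 39, 3, None, 37]
Definition: a tree is height-balanced if, at every node, |h(left) - h(right)| <= 1 (empty subtree has height -1).
Bottom-up per-node check:
  node 3: h_left=-1, h_right=-1, diff=0 [OK], height=0
  node 8: h_left=0, h_right=-1, diff=1 [OK], height=1
  node 37: h_left=-1, h_right=-1, diff=0 [OK], height=0
  node 39: h_left=0, h_right=-1, diff=1 [OK], height=1
  node 33: h_left=1, h_right=1, diff=0 [OK], height=2
All nodes satisfy the balance condition.
Result: Balanced


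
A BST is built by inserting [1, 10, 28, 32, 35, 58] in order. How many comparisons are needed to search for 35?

Search path for 35: 1 -> 10 -> 28 -> 32 -> 35
Found: True
Comparisons: 5


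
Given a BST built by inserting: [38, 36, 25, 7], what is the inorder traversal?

Tree insertion order: [38, 36, 25, 7]
Tree (level-order array): [38, 36, None, 25, None, 7]
Inorder traversal: [7, 25, 36, 38]


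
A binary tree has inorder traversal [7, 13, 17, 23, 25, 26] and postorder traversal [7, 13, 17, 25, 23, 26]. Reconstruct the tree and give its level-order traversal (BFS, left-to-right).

Inorder:   [7, 13, 17, 23, 25, 26]
Postorder: [7, 13, 17, 25, 23, 26]
Algorithm: postorder visits root last, so walk postorder right-to-left;
each value is the root of the current inorder slice — split it at that
value, recurse on the right subtree first, then the left.
Recursive splits:
  root=26; inorder splits into left=[7, 13, 17, 23, 25], right=[]
  root=23; inorder splits into left=[7, 13, 17], right=[25]
  root=25; inorder splits into left=[], right=[]
  root=17; inorder splits into left=[7, 13], right=[]
  root=13; inorder splits into left=[7], right=[]
  root=7; inorder splits into left=[], right=[]
Reconstructed level-order: [26, 23, 17, 25, 13, 7]


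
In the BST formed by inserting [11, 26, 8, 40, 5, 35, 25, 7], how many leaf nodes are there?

Tree built from: [11, 26, 8, 40, 5, 35, 25, 7]
Tree (level-order array): [11, 8, 26, 5, None, 25, 40, None, 7, None, None, 35]
Rule: A leaf has 0 children.
Per-node child counts:
  node 11: 2 child(ren)
  node 8: 1 child(ren)
  node 5: 1 child(ren)
  node 7: 0 child(ren)
  node 26: 2 child(ren)
  node 25: 0 child(ren)
  node 40: 1 child(ren)
  node 35: 0 child(ren)
Matching nodes: [7, 25, 35]
Count of leaf nodes: 3


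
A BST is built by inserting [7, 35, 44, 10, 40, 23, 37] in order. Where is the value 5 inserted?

Starting tree (level order): [7, None, 35, 10, 44, None, 23, 40, None, None, None, 37]
Insertion path: 7
Result: insert 5 as left child of 7
Final tree (level order): [7, 5, 35, None, None, 10, 44, None, 23, 40, None, None, None, 37]


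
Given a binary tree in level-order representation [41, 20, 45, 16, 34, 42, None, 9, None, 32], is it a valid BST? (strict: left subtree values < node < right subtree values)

Level-order array: [41, 20, 45, 16, 34, 42, None, 9, None, 32]
Validate using subtree bounds (lo, hi): at each node, require lo < value < hi,
then recurse left with hi=value and right with lo=value.
Preorder trace (stopping at first violation):
  at node 41 with bounds (-inf, +inf): OK
  at node 20 with bounds (-inf, 41): OK
  at node 16 with bounds (-inf, 20): OK
  at node 9 with bounds (-inf, 16): OK
  at node 34 with bounds (20, 41): OK
  at node 32 with bounds (20, 34): OK
  at node 45 with bounds (41, +inf): OK
  at node 42 with bounds (41, 45): OK
No violation found at any node.
Result: Valid BST


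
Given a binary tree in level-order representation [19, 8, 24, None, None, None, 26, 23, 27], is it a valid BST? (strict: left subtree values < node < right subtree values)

Level-order array: [19, 8, 24, None, None, None, 26, 23, 27]
Validate using subtree bounds (lo, hi): at each node, require lo < value < hi,
then recurse left with hi=value and right with lo=value.
Preorder trace (stopping at first violation):
  at node 19 with bounds (-inf, +inf): OK
  at node 8 with bounds (-inf, 19): OK
  at node 24 with bounds (19, +inf): OK
  at node 26 with bounds (24, +inf): OK
  at node 23 with bounds (24, 26): VIOLATION
Node 23 violates its bound: not (24 < 23 < 26).
Result: Not a valid BST


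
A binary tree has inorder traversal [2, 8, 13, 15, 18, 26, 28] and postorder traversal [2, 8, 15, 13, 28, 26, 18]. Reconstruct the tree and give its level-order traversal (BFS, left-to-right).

Inorder:   [2, 8, 13, 15, 18, 26, 28]
Postorder: [2, 8, 15, 13, 28, 26, 18]
Algorithm: postorder visits root last, so walk postorder right-to-left;
each value is the root of the current inorder slice — split it at that
value, recurse on the right subtree first, then the left.
Recursive splits:
  root=18; inorder splits into left=[2, 8, 13, 15], right=[26, 28]
  root=26; inorder splits into left=[], right=[28]
  root=28; inorder splits into left=[], right=[]
  root=13; inorder splits into left=[2, 8], right=[15]
  root=15; inorder splits into left=[], right=[]
  root=8; inorder splits into left=[2], right=[]
  root=2; inorder splits into left=[], right=[]
Reconstructed level-order: [18, 13, 26, 8, 15, 28, 2]


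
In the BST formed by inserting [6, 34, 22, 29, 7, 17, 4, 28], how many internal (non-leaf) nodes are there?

Tree built from: [6, 34, 22, 29, 7, 17, 4, 28]
Tree (level-order array): [6, 4, 34, None, None, 22, None, 7, 29, None, 17, 28]
Rule: An internal node has at least one child.
Per-node child counts:
  node 6: 2 child(ren)
  node 4: 0 child(ren)
  node 34: 1 child(ren)
  node 22: 2 child(ren)
  node 7: 1 child(ren)
  node 17: 0 child(ren)
  node 29: 1 child(ren)
  node 28: 0 child(ren)
Matching nodes: [6, 34, 22, 7, 29]
Count of internal (non-leaf) nodes: 5


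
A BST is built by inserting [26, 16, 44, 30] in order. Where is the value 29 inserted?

Starting tree (level order): [26, 16, 44, None, None, 30]
Insertion path: 26 -> 44 -> 30
Result: insert 29 as left child of 30
Final tree (level order): [26, 16, 44, None, None, 30, None, 29]


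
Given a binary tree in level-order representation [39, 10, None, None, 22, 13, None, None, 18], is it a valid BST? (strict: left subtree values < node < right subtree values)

Level-order array: [39, 10, None, None, 22, 13, None, None, 18]
Validate using subtree bounds (lo, hi): at each node, require lo < value < hi,
then recurse left with hi=value and right with lo=value.
Preorder trace (stopping at first violation):
  at node 39 with bounds (-inf, +inf): OK
  at node 10 with bounds (-inf, 39): OK
  at node 22 with bounds (10, 39): OK
  at node 13 with bounds (10, 22): OK
  at node 18 with bounds (13, 22): OK
No violation found at any node.
Result: Valid BST


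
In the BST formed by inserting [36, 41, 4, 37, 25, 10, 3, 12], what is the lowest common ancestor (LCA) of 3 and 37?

Tree insertion order: [36, 41, 4, 37, 25, 10, 3, 12]
Tree (level-order array): [36, 4, 41, 3, 25, 37, None, None, None, 10, None, None, None, None, 12]
In a BST, the LCA of p=3, q=37 is the first node v on the
root-to-leaf path with p <= v <= q (go left if both < v, right if both > v).
Walk from root:
  at 36: 3 <= 36 <= 37, this is the LCA
LCA = 36


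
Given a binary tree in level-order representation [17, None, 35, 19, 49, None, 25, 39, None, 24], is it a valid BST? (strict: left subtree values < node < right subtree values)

Level-order array: [17, None, 35, 19, 49, None, 25, 39, None, 24]
Validate using subtree bounds (lo, hi): at each node, require lo < value < hi,
then recurse left with hi=value and right with lo=value.
Preorder trace (stopping at first violation):
  at node 17 with bounds (-inf, +inf): OK
  at node 35 with bounds (17, +inf): OK
  at node 19 with bounds (17, 35): OK
  at node 25 with bounds (19, 35): OK
  at node 24 with bounds (19, 25): OK
  at node 49 with bounds (35, +inf): OK
  at node 39 with bounds (35, 49): OK
No violation found at any node.
Result: Valid BST


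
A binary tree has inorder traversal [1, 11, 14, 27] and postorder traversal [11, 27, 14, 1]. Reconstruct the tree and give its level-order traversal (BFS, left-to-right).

Inorder:   [1, 11, 14, 27]
Postorder: [11, 27, 14, 1]
Algorithm: postorder visits root last, so walk postorder right-to-left;
each value is the root of the current inorder slice — split it at that
value, recurse on the right subtree first, then the left.
Recursive splits:
  root=1; inorder splits into left=[], right=[11, 14, 27]
  root=14; inorder splits into left=[11], right=[27]
  root=27; inorder splits into left=[], right=[]
  root=11; inorder splits into left=[], right=[]
Reconstructed level-order: [1, 14, 11, 27]


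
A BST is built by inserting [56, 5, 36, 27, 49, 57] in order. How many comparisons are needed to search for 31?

Search path for 31: 56 -> 5 -> 36 -> 27
Found: False
Comparisons: 4


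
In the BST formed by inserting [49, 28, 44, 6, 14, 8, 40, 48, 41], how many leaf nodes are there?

Tree built from: [49, 28, 44, 6, 14, 8, 40, 48, 41]
Tree (level-order array): [49, 28, None, 6, 44, None, 14, 40, 48, 8, None, None, 41]
Rule: A leaf has 0 children.
Per-node child counts:
  node 49: 1 child(ren)
  node 28: 2 child(ren)
  node 6: 1 child(ren)
  node 14: 1 child(ren)
  node 8: 0 child(ren)
  node 44: 2 child(ren)
  node 40: 1 child(ren)
  node 41: 0 child(ren)
  node 48: 0 child(ren)
Matching nodes: [8, 41, 48]
Count of leaf nodes: 3


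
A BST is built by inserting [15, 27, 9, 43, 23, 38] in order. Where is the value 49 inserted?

Starting tree (level order): [15, 9, 27, None, None, 23, 43, None, None, 38]
Insertion path: 15 -> 27 -> 43
Result: insert 49 as right child of 43
Final tree (level order): [15, 9, 27, None, None, 23, 43, None, None, 38, 49]


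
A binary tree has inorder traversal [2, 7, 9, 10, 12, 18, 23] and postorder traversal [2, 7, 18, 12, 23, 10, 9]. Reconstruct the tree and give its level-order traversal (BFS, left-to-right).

Inorder:   [2, 7, 9, 10, 12, 18, 23]
Postorder: [2, 7, 18, 12, 23, 10, 9]
Algorithm: postorder visits root last, so walk postorder right-to-left;
each value is the root of the current inorder slice — split it at that
value, recurse on the right subtree first, then the left.
Recursive splits:
  root=9; inorder splits into left=[2, 7], right=[10, 12, 18, 23]
  root=10; inorder splits into left=[], right=[12, 18, 23]
  root=23; inorder splits into left=[12, 18], right=[]
  root=12; inorder splits into left=[], right=[18]
  root=18; inorder splits into left=[], right=[]
  root=7; inorder splits into left=[2], right=[]
  root=2; inorder splits into left=[], right=[]
Reconstructed level-order: [9, 7, 10, 2, 23, 12, 18]


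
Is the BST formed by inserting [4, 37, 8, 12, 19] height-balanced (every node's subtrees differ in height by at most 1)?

Tree (level-order array): [4, None, 37, 8, None, None, 12, None, 19]
Definition: a tree is height-balanced if, at every node, |h(left) - h(right)| <= 1 (empty subtree has height -1).
Bottom-up per-node check:
  node 19: h_left=-1, h_right=-1, diff=0 [OK], height=0
  node 12: h_left=-1, h_right=0, diff=1 [OK], height=1
  node 8: h_left=-1, h_right=1, diff=2 [FAIL (|-1-1|=2 > 1)], height=2
  node 37: h_left=2, h_right=-1, diff=3 [FAIL (|2--1|=3 > 1)], height=3
  node 4: h_left=-1, h_right=3, diff=4 [FAIL (|-1-3|=4 > 1)], height=4
Node 8 violates the condition: |-1 - 1| = 2 > 1.
Result: Not balanced


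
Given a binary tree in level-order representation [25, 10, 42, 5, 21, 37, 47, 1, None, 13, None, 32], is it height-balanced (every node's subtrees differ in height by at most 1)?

Tree (level-order array): [25, 10, 42, 5, 21, 37, 47, 1, None, 13, None, 32]
Definition: a tree is height-balanced if, at every node, |h(left) - h(right)| <= 1 (empty subtree has height -1).
Bottom-up per-node check:
  node 1: h_left=-1, h_right=-1, diff=0 [OK], height=0
  node 5: h_left=0, h_right=-1, diff=1 [OK], height=1
  node 13: h_left=-1, h_right=-1, diff=0 [OK], height=0
  node 21: h_left=0, h_right=-1, diff=1 [OK], height=1
  node 10: h_left=1, h_right=1, diff=0 [OK], height=2
  node 32: h_left=-1, h_right=-1, diff=0 [OK], height=0
  node 37: h_left=0, h_right=-1, diff=1 [OK], height=1
  node 47: h_left=-1, h_right=-1, diff=0 [OK], height=0
  node 42: h_left=1, h_right=0, diff=1 [OK], height=2
  node 25: h_left=2, h_right=2, diff=0 [OK], height=3
All nodes satisfy the balance condition.
Result: Balanced


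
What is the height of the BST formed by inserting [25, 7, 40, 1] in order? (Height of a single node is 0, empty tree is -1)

Insertion order: [25, 7, 40, 1]
Tree (level-order array): [25, 7, 40, 1]
Compute height bottom-up (empty subtree = -1):
  height(1) = 1 + max(-1, -1) = 0
  height(7) = 1 + max(0, -1) = 1
  height(40) = 1 + max(-1, -1) = 0
  height(25) = 1 + max(1, 0) = 2
Height = 2


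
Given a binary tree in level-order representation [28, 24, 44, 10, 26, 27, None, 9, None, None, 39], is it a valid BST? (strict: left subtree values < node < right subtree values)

Level-order array: [28, 24, 44, 10, 26, 27, None, 9, None, None, 39]
Validate using subtree bounds (lo, hi): at each node, require lo < value < hi,
then recurse left with hi=value and right with lo=value.
Preorder trace (stopping at first violation):
  at node 28 with bounds (-inf, +inf): OK
  at node 24 with bounds (-inf, 28): OK
  at node 10 with bounds (-inf, 24): OK
  at node 9 with bounds (-inf, 10): OK
  at node 26 with bounds (24, 28): OK
  at node 39 with bounds (26, 28): VIOLATION
Node 39 violates its bound: not (26 < 39 < 28).
Result: Not a valid BST


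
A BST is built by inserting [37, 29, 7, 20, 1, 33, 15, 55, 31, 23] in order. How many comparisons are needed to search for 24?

Search path for 24: 37 -> 29 -> 7 -> 20 -> 23
Found: False
Comparisons: 5


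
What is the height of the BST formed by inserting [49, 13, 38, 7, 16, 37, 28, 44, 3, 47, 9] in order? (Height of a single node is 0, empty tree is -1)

Insertion order: [49, 13, 38, 7, 16, 37, 28, 44, 3, 47, 9]
Tree (level-order array): [49, 13, None, 7, 38, 3, 9, 16, 44, None, None, None, None, None, 37, None, 47, 28]
Compute height bottom-up (empty subtree = -1):
  height(3) = 1 + max(-1, -1) = 0
  height(9) = 1 + max(-1, -1) = 0
  height(7) = 1 + max(0, 0) = 1
  height(28) = 1 + max(-1, -1) = 0
  height(37) = 1 + max(0, -1) = 1
  height(16) = 1 + max(-1, 1) = 2
  height(47) = 1 + max(-1, -1) = 0
  height(44) = 1 + max(-1, 0) = 1
  height(38) = 1 + max(2, 1) = 3
  height(13) = 1 + max(1, 3) = 4
  height(49) = 1 + max(4, -1) = 5
Height = 5


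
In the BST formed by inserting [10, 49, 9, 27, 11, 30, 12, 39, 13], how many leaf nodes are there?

Tree built from: [10, 49, 9, 27, 11, 30, 12, 39, 13]
Tree (level-order array): [10, 9, 49, None, None, 27, None, 11, 30, None, 12, None, 39, None, 13]
Rule: A leaf has 0 children.
Per-node child counts:
  node 10: 2 child(ren)
  node 9: 0 child(ren)
  node 49: 1 child(ren)
  node 27: 2 child(ren)
  node 11: 1 child(ren)
  node 12: 1 child(ren)
  node 13: 0 child(ren)
  node 30: 1 child(ren)
  node 39: 0 child(ren)
Matching nodes: [9, 13, 39]
Count of leaf nodes: 3


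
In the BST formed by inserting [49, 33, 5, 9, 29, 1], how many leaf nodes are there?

Tree built from: [49, 33, 5, 9, 29, 1]
Tree (level-order array): [49, 33, None, 5, None, 1, 9, None, None, None, 29]
Rule: A leaf has 0 children.
Per-node child counts:
  node 49: 1 child(ren)
  node 33: 1 child(ren)
  node 5: 2 child(ren)
  node 1: 0 child(ren)
  node 9: 1 child(ren)
  node 29: 0 child(ren)
Matching nodes: [1, 29]
Count of leaf nodes: 2


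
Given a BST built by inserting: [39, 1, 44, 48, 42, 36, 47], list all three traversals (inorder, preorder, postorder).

Tree insertion order: [39, 1, 44, 48, 42, 36, 47]
Tree (level-order array): [39, 1, 44, None, 36, 42, 48, None, None, None, None, 47]
Inorder (L, root, R): [1, 36, 39, 42, 44, 47, 48]
Preorder (root, L, R): [39, 1, 36, 44, 42, 48, 47]
Postorder (L, R, root): [36, 1, 42, 47, 48, 44, 39]


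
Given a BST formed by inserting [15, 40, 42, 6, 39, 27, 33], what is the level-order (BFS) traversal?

Tree insertion order: [15, 40, 42, 6, 39, 27, 33]
Tree (level-order array): [15, 6, 40, None, None, 39, 42, 27, None, None, None, None, 33]
BFS from the root, enqueuing left then right child of each popped node:
  queue [15] -> pop 15, enqueue [6, 40], visited so far: [15]
  queue [6, 40] -> pop 6, enqueue [none], visited so far: [15, 6]
  queue [40] -> pop 40, enqueue [39, 42], visited so far: [15, 6, 40]
  queue [39, 42] -> pop 39, enqueue [27], visited so far: [15, 6, 40, 39]
  queue [42, 27] -> pop 42, enqueue [none], visited so far: [15, 6, 40, 39, 42]
  queue [27] -> pop 27, enqueue [33], visited so far: [15, 6, 40, 39, 42, 27]
  queue [33] -> pop 33, enqueue [none], visited so far: [15, 6, 40, 39, 42, 27, 33]
Result: [15, 6, 40, 39, 42, 27, 33]


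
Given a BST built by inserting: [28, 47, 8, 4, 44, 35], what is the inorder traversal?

Tree insertion order: [28, 47, 8, 4, 44, 35]
Tree (level-order array): [28, 8, 47, 4, None, 44, None, None, None, 35]
Inorder traversal: [4, 8, 28, 35, 44, 47]


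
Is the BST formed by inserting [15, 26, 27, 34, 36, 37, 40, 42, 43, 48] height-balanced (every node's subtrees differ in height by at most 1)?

Tree (level-order array): [15, None, 26, None, 27, None, 34, None, 36, None, 37, None, 40, None, 42, None, 43, None, 48]
Definition: a tree is height-balanced if, at every node, |h(left) - h(right)| <= 1 (empty subtree has height -1).
Bottom-up per-node check:
  node 48: h_left=-1, h_right=-1, diff=0 [OK], height=0
  node 43: h_left=-1, h_right=0, diff=1 [OK], height=1
  node 42: h_left=-1, h_right=1, diff=2 [FAIL (|-1-1|=2 > 1)], height=2
  node 40: h_left=-1, h_right=2, diff=3 [FAIL (|-1-2|=3 > 1)], height=3
  node 37: h_left=-1, h_right=3, diff=4 [FAIL (|-1-3|=4 > 1)], height=4
  node 36: h_left=-1, h_right=4, diff=5 [FAIL (|-1-4|=5 > 1)], height=5
  node 34: h_left=-1, h_right=5, diff=6 [FAIL (|-1-5|=6 > 1)], height=6
  node 27: h_left=-1, h_right=6, diff=7 [FAIL (|-1-6|=7 > 1)], height=7
  node 26: h_left=-1, h_right=7, diff=8 [FAIL (|-1-7|=8 > 1)], height=8
  node 15: h_left=-1, h_right=8, diff=9 [FAIL (|-1-8|=9 > 1)], height=9
Node 42 violates the condition: |-1 - 1| = 2 > 1.
Result: Not balanced


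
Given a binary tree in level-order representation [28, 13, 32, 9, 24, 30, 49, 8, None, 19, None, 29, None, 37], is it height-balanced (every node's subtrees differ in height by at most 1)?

Tree (level-order array): [28, 13, 32, 9, 24, 30, 49, 8, None, 19, None, 29, None, 37]
Definition: a tree is height-balanced if, at every node, |h(left) - h(right)| <= 1 (empty subtree has height -1).
Bottom-up per-node check:
  node 8: h_left=-1, h_right=-1, diff=0 [OK], height=0
  node 9: h_left=0, h_right=-1, diff=1 [OK], height=1
  node 19: h_left=-1, h_right=-1, diff=0 [OK], height=0
  node 24: h_left=0, h_right=-1, diff=1 [OK], height=1
  node 13: h_left=1, h_right=1, diff=0 [OK], height=2
  node 29: h_left=-1, h_right=-1, diff=0 [OK], height=0
  node 30: h_left=0, h_right=-1, diff=1 [OK], height=1
  node 37: h_left=-1, h_right=-1, diff=0 [OK], height=0
  node 49: h_left=0, h_right=-1, diff=1 [OK], height=1
  node 32: h_left=1, h_right=1, diff=0 [OK], height=2
  node 28: h_left=2, h_right=2, diff=0 [OK], height=3
All nodes satisfy the balance condition.
Result: Balanced


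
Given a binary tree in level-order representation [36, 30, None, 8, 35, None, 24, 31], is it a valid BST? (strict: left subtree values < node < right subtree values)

Level-order array: [36, 30, None, 8, 35, None, 24, 31]
Validate using subtree bounds (lo, hi): at each node, require lo < value < hi,
then recurse left with hi=value and right with lo=value.
Preorder trace (stopping at first violation):
  at node 36 with bounds (-inf, +inf): OK
  at node 30 with bounds (-inf, 36): OK
  at node 8 with bounds (-inf, 30): OK
  at node 24 with bounds (8, 30): OK
  at node 35 with bounds (30, 36): OK
  at node 31 with bounds (30, 35): OK
No violation found at any node.
Result: Valid BST


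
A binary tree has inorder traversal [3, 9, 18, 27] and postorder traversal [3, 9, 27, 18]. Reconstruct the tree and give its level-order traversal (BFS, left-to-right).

Inorder:   [3, 9, 18, 27]
Postorder: [3, 9, 27, 18]
Algorithm: postorder visits root last, so walk postorder right-to-left;
each value is the root of the current inorder slice — split it at that
value, recurse on the right subtree first, then the left.
Recursive splits:
  root=18; inorder splits into left=[3, 9], right=[27]
  root=27; inorder splits into left=[], right=[]
  root=9; inorder splits into left=[3], right=[]
  root=3; inorder splits into left=[], right=[]
Reconstructed level-order: [18, 9, 27, 3]


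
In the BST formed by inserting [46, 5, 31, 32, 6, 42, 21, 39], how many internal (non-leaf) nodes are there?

Tree built from: [46, 5, 31, 32, 6, 42, 21, 39]
Tree (level-order array): [46, 5, None, None, 31, 6, 32, None, 21, None, 42, None, None, 39]
Rule: An internal node has at least one child.
Per-node child counts:
  node 46: 1 child(ren)
  node 5: 1 child(ren)
  node 31: 2 child(ren)
  node 6: 1 child(ren)
  node 21: 0 child(ren)
  node 32: 1 child(ren)
  node 42: 1 child(ren)
  node 39: 0 child(ren)
Matching nodes: [46, 5, 31, 6, 32, 42]
Count of internal (non-leaf) nodes: 6


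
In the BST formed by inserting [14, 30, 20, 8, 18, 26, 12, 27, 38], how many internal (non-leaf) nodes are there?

Tree built from: [14, 30, 20, 8, 18, 26, 12, 27, 38]
Tree (level-order array): [14, 8, 30, None, 12, 20, 38, None, None, 18, 26, None, None, None, None, None, 27]
Rule: An internal node has at least one child.
Per-node child counts:
  node 14: 2 child(ren)
  node 8: 1 child(ren)
  node 12: 0 child(ren)
  node 30: 2 child(ren)
  node 20: 2 child(ren)
  node 18: 0 child(ren)
  node 26: 1 child(ren)
  node 27: 0 child(ren)
  node 38: 0 child(ren)
Matching nodes: [14, 8, 30, 20, 26]
Count of internal (non-leaf) nodes: 5


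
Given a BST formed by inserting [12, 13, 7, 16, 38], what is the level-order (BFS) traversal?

Tree insertion order: [12, 13, 7, 16, 38]
Tree (level-order array): [12, 7, 13, None, None, None, 16, None, 38]
BFS from the root, enqueuing left then right child of each popped node:
  queue [12] -> pop 12, enqueue [7, 13], visited so far: [12]
  queue [7, 13] -> pop 7, enqueue [none], visited so far: [12, 7]
  queue [13] -> pop 13, enqueue [16], visited so far: [12, 7, 13]
  queue [16] -> pop 16, enqueue [38], visited so far: [12, 7, 13, 16]
  queue [38] -> pop 38, enqueue [none], visited so far: [12, 7, 13, 16, 38]
Result: [12, 7, 13, 16, 38]


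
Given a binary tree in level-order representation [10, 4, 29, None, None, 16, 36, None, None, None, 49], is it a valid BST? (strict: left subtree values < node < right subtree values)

Level-order array: [10, 4, 29, None, None, 16, 36, None, None, None, 49]
Validate using subtree bounds (lo, hi): at each node, require lo < value < hi,
then recurse left with hi=value and right with lo=value.
Preorder trace (stopping at first violation):
  at node 10 with bounds (-inf, +inf): OK
  at node 4 with bounds (-inf, 10): OK
  at node 29 with bounds (10, +inf): OK
  at node 16 with bounds (10, 29): OK
  at node 36 with bounds (29, +inf): OK
  at node 49 with bounds (36, +inf): OK
No violation found at any node.
Result: Valid BST


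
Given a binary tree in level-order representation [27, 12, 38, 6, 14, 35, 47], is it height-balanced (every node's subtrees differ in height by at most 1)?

Tree (level-order array): [27, 12, 38, 6, 14, 35, 47]
Definition: a tree is height-balanced if, at every node, |h(left) - h(right)| <= 1 (empty subtree has height -1).
Bottom-up per-node check:
  node 6: h_left=-1, h_right=-1, diff=0 [OK], height=0
  node 14: h_left=-1, h_right=-1, diff=0 [OK], height=0
  node 12: h_left=0, h_right=0, diff=0 [OK], height=1
  node 35: h_left=-1, h_right=-1, diff=0 [OK], height=0
  node 47: h_left=-1, h_right=-1, diff=0 [OK], height=0
  node 38: h_left=0, h_right=0, diff=0 [OK], height=1
  node 27: h_left=1, h_right=1, diff=0 [OK], height=2
All nodes satisfy the balance condition.
Result: Balanced


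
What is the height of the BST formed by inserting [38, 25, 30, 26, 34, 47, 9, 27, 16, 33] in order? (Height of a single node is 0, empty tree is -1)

Insertion order: [38, 25, 30, 26, 34, 47, 9, 27, 16, 33]
Tree (level-order array): [38, 25, 47, 9, 30, None, None, None, 16, 26, 34, None, None, None, 27, 33]
Compute height bottom-up (empty subtree = -1):
  height(16) = 1 + max(-1, -1) = 0
  height(9) = 1 + max(-1, 0) = 1
  height(27) = 1 + max(-1, -1) = 0
  height(26) = 1 + max(-1, 0) = 1
  height(33) = 1 + max(-1, -1) = 0
  height(34) = 1 + max(0, -1) = 1
  height(30) = 1 + max(1, 1) = 2
  height(25) = 1 + max(1, 2) = 3
  height(47) = 1 + max(-1, -1) = 0
  height(38) = 1 + max(3, 0) = 4
Height = 4


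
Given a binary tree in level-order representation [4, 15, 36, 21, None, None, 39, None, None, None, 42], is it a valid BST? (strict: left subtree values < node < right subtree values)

Level-order array: [4, 15, 36, 21, None, None, 39, None, None, None, 42]
Validate using subtree bounds (lo, hi): at each node, require lo < value < hi,
then recurse left with hi=value and right with lo=value.
Preorder trace (stopping at first violation):
  at node 4 with bounds (-inf, +inf): OK
  at node 15 with bounds (-inf, 4): VIOLATION
Node 15 violates its bound: not (-inf < 15 < 4).
Result: Not a valid BST


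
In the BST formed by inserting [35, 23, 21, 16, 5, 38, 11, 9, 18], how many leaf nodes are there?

Tree built from: [35, 23, 21, 16, 5, 38, 11, 9, 18]
Tree (level-order array): [35, 23, 38, 21, None, None, None, 16, None, 5, 18, None, 11, None, None, 9]
Rule: A leaf has 0 children.
Per-node child counts:
  node 35: 2 child(ren)
  node 23: 1 child(ren)
  node 21: 1 child(ren)
  node 16: 2 child(ren)
  node 5: 1 child(ren)
  node 11: 1 child(ren)
  node 9: 0 child(ren)
  node 18: 0 child(ren)
  node 38: 0 child(ren)
Matching nodes: [9, 18, 38]
Count of leaf nodes: 3


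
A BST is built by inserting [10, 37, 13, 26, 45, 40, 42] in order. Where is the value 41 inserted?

Starting tree (level order): [10, None, 37, 13, 45, None, 26, 40, None, None, None, None, 42]
Insertion path: 10 -> 37 -> 45 -> 40 -> 42
Result: insert 41 as left child of 42
Final tree (level order): [10, None, 37, 13, 45, None, 26, 40, None, None, None, None, 42, 41]


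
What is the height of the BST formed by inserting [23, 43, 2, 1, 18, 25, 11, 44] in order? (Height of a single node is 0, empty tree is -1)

Insertion order: [23, 43, 2, 1, 18, 25, 11, 44]
Tree (level-order array): [23, 2, 43, 1, 18, 25, 44, None, None, 11]
Compute height bottom-up (empty subtree = -1):
  height(1) = 1 + max(-1, -1) = 0
  height(11) = 1 + max(-1, -1) = 0
  height(18) = 1 + max(0, -1) = 1
  height(2) = 1 + max(0, 1) = 2
  height(25) = 1 + max(-1, -1) = 0
  height(44) = 1 + max(-1, -1) = 0
  height(43) = 1 + max(0, 0) = 1
  height(23) = 1 + max(2, 1) = 3
Height = 3


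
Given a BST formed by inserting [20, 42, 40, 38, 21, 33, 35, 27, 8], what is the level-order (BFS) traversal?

Tree insertion order: [20, 42, 40, 38, 21, 33, 35, 27, 8]
Tree (level-order array): [20, 8, 42, None, None, 40, None, 38, None, 21, None, None, 33, 27, 35]
BFS from the root, enqueuing left then right child of each popped node:
  queue [20] -> pop 20, enqueue [8, 42], visited so far: [20]
  queue [8, 42] -> pop 8, enqueue [none], visited so far: [20, 8]
  queue [42] -> pop 42, enqueue [40], visited so far: [20, 8, 42]
  queue [40] -> pop 40, enqueue [38], visited so far: [20, 8, 42, 40]
  queue [38] -> pop 38, enqueue [21], visited so far: [20, 8, 42, 40, 38]
  queue [21] -> pop 21, enqueue [33], visited so far: [20, 8, 42, 40, 38, 21]
  queue [33] -> pop 33, enqueue [27, 35], visited so far: [20, 8, 42, 40, 38, 21, 33]
  queue [27, 35] -> pop 27, enqueue [none], visited so far: [20, 8, 42, 40, 38, 21, 33, 27]
  queue [35] -> pop 35, enqueue [none], visited so far: [20, 8, 42, 40, 38, 21, 33, 27, 35]
Result: [20, 8, 42, 40, 38, 21, 33, 27, 35]


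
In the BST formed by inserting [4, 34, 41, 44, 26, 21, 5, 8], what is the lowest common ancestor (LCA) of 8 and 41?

Tree insertion order: [4, 34, 41, 44, 26, 21, 5, 8]
Tree (level-order array): [4, None, 34, 26, 41, 21, None, None, 44, 5, None, None, None, None, 8]
In a BST, the LCA of p=8, q=41 is the first node v on the
root-to-leaf path with p <= v <= q (go left if both < v, right if both > v).
Walk from root:
  at 4: both 8 and 41 > 4, go right
  at 34: 8 <= 34 <= 41, this is the LCA
LCA = 34


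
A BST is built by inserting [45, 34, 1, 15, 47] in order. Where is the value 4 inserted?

Starting tree (level order): [45, 34, 47, 1, None, None, None, None, 15]
Insertion path: 45 -> 34 -> 1 -> 15
Result: insert 4 as left child of 15
Final tree (level order): [45, 34, 47, 1, None, None, None, None, 15, 4]


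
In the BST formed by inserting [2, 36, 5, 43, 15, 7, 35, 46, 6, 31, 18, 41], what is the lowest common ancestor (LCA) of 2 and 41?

Tree insertion order: [2, 36, 5, 43, 15, 7, 35, 46, 6, 31, 18, 41]
Tree (level-order array): [2, None, 36, 5, 43, None, 15, 41, 46, 7, 35, None, None, None, None, 6, None, 31, None, None, None, 18]
In a BST, the LCA of p=2, q=41 is the first node v on the
root-to-leaf path with p <= v <= q (go left if both < v, right if both > v).
Walk from root:
  at 2: 2 <= 2 <= 41, this is the LCA
LCA = 2


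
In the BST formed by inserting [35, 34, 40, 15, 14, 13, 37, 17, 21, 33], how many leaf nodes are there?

Tree built from: [35, 34, 40, 15, 14, 13, 37, 17, 21, 33]
Tree (level-order array): [35, 34, 40, 15, None, 37, None, 14, 17, None, None, 13, None, None, 21, None, None, None, 33]
Rule: A leaf has 0 children.
Per-node child counts:
  node 35: 2 child(ren)
  node 34: 1 child(ren)
  node 15: 2 child(ren)
  node 14: 1 child(ren)
  node 13: 0 child(ren)
  node 17: 1 child(ren)
  node 21: 1 child(ren)
  node 33: 0 child(ren)
  node 40: 1 child(ren)
  node 37: 0 child(ren)
Matching nodes: [13, 33, 37]
Count of leaf nodes: 3


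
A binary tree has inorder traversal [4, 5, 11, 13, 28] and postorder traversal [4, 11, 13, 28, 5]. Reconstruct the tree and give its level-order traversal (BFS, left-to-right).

Inorder:   [4, 5, 11, 13, 28]
Postorder: [4, 11, 13, 28, 5]
Algorithm: postorder visits root last, so walk postorder right-to-left;
each value is the root of the current inorder slice — split it at that
value, recurse on the right subtree first, then the left.
Recursive splits:
  root=5; inorder splits into left=[4], right=[11, 13, 28]
  root=28; inorder splits into left=[11, 13], right=[]
  root=13; inorder splits into left=[11], right=[]
  root=11; inorder splits into left=[], right=[]
  root=4; inorder splits into left=[], right=[]
Reconstructed level-order: [5, 4, 28, 13, 11]


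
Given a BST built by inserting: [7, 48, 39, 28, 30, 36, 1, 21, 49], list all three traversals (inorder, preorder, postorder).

Tree insertion order: [7, 48, 39, 28, 30, 36, 1, 21, 49]
Tree (level-order array): [7, 1, 48, None, None, 39, 49, 28, None, None, None, 21, 30, None, None, None, 36]
Inorder (L, root, R): [1, 7, 21, 28, 30, 36, 39, 48, 49]
Preorder (root, L, R): [7, 1, 48, 39, 28, 21, 30, 36, 49]
Postorder (L, R, root): [1, 21, 36, 30, 28, 39, 49, 48, 7]


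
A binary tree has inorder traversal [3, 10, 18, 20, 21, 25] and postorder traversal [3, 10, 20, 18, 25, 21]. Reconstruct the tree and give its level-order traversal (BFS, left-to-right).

Inorder:   [3, 10, 18, 20, 21, 25]
Postorder: [3, 10, 20, 18, 25, 21]
Algorithm: postorder visits root last, so walk postorder right-to-left;
each value is the root of the current inorder slice — split it at that
value, recurse on the right subtree first, then the left.
Recursive splits:
  root=21; inorder splits into left=[3, 10, 18, 20], right=[25]
  root=25; inorder splits into left=[], right=[]
  root=18; inorder splits into left=[3, 10], right=[20]
  root=20; inorder splits into left=[], right=[]
  root=10; inorder splits into left=[3], right=[]
  root=3; inorder splits into left=[], right=[]
Reconstructed level-order: [21, 18, 25, 10, 20, 3]


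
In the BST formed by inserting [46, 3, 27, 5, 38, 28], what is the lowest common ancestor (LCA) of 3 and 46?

Tree insertion order: [46, 3, 27, 5, 38, 28]
Tree (level-order array): [46, 3, None, None, 27, 5, 38, None, None, 28]
In a BST, the LCA of p=3, q=46 is the first node v on the
root-to-leaf path with p <= v <= q (go left if both < v, right if both > v).
Walk from root:
  at 46: 3 <= 46 <= 46, this is the LCA
LCA = 46


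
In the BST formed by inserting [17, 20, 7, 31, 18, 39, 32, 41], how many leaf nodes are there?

Tree built from: [17, 20, 7, 31, 18, 39, 32, 41]
Tree (level-order array): [17, 7, 20, None, None, 18, 31, None, None, None, 39, 32, 41]
Rule: A leaf has 0 children.
Per-node child counts:
  node 17: 2 child(ren)
  node 7: 0 child(ren)
  node 20: 2 child(ren)
  node 18: 0 child(ren)
  node 31: 1 child(ren)
  node 39: 2 child(ren)
  node 32: 0 child(ren)
  node 41: 0 child(ren)
Matching nodes: [7, 18, 32, 41]
Count of leaf nodes: 4


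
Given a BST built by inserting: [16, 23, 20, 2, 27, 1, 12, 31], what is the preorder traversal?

Tree insertion order: [16, 23, 20, 2, 27, 1, 12, 31]
Tree (level-order array): [16, 2, 23, 1, 12, 20, 27, None, None, None, None, None, None, None, 31]
Preorder traversal: [16, 2, 1, 12, 23, 20, 27, 31]
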